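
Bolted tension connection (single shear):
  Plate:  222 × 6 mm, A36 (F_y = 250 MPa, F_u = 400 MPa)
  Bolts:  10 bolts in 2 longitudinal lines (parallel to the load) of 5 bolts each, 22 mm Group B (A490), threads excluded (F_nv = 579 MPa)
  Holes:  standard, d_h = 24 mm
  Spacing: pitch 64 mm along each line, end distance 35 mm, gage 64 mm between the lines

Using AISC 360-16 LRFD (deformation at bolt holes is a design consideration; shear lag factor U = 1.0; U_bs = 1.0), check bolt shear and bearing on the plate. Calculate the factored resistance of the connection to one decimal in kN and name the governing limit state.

Bolt shear: A_b = π(22)²/4 = 380.13 mm². φR_n = 0.75 × 579 × 380.13 × 10 × 1 = 1650.7 kN.
Bearing (6 mm plate, F_u = 400 MPa): end bolts L_c = 35 − 24/2 = 23, R_n = min(1.2×23×6×400, 2.4×22×6×400) = 66.24 kN/bolt; interior L_c = 64 − 24 = 40, R_n = 115.2 kN/bolt. φR_n = 0.75 × (2×66.24 + 8×115.2) = 790.6 kN.
Governing: min(1650.7, 790.6) = 790.6 kN → bearing.

790.6 kN (bearing governs)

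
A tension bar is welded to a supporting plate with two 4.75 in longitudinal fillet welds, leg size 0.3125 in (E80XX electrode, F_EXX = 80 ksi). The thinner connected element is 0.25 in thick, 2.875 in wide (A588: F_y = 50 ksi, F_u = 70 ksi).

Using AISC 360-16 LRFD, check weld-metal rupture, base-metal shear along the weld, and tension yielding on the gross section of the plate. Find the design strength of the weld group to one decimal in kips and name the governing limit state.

32.3 kips (gross-section yield governs)

Weld metal: throat = 0.707×0.3125 = 0.22094 in, L = 2×4.75 = 9.5 in. φR_n = 0.75 × 0.6 × 80 × 0.22094 × 9.5 = 75.6 kips.
Base metal shear (0.25 in plate): yield φR_n = 1.0×0.6×50×0.25×9.5 = 71.3 kips; rupture φR_n = 0.75×0.6×70×0.25×9.5 = 74.8 kips; take 71.3 kips (yield).
Tension yield (gross): A_g = 2.875×0.25 = 0.71875 in². φR_n = 0.90 × 50 × 0.71875 = 32.3 kips.
Governing: min(75.6, 71.3, 32.3) = 32.3 kips → gross-section yield.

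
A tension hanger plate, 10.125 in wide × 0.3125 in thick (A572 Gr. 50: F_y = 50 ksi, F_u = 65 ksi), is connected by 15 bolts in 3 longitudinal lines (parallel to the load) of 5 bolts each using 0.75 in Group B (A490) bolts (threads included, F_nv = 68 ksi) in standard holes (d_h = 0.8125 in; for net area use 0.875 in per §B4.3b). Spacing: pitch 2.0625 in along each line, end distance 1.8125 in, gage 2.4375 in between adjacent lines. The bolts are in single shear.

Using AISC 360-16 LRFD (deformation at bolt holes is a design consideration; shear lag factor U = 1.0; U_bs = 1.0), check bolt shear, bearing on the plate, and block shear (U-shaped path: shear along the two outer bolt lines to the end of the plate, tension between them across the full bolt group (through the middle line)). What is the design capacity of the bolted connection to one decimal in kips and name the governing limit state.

Bolt shear: A_b = π(0.75)²/4 = 0.44179 in². φR_n = 0.75 × 68 × 0.44179 × 15 × 1 = 338.0 kips.
Bearing (0.3125 in plate, F_u = 65 ksi): end bolts L_c = 1.8125 − 0.8125/2 = 1.40625, R_n = min(1.2×1.40625×0.3125×65, 2.4×0.75×0.3125×65) = 34.277 kips/bolt; interior L_c = 2.0625 − 0.8125 = 1.25, R_n = 30.469 kips/bolt. φR_n = 0.75 × (3×34.277 + 12×30.469) = 351.3 kips.
Block shear: shear path 2×[1.8125+4×2.0625] = 2×10.0625 in, A_gv = 6.2891, A_nv = 2×(10.0625 − 4.5×0.875)×0.3125 = 3.8281 in²; tension across gage: (4.875 − 2×0.875)×0.3125 = 0.97656 in². R_n = min(0.6×65×3.8281, 0.6×50×6.2891) + 1.0×65×0.97656 = min(149.3, 188.67) + 63.476 = 212.78 kips. φR_n = 0.75 × 212.78 = 159.6 kips.
Governing: min(338.0, 351.3, 159.6) = 159.6 kips → block shear.

159.6 kips (block shear governs)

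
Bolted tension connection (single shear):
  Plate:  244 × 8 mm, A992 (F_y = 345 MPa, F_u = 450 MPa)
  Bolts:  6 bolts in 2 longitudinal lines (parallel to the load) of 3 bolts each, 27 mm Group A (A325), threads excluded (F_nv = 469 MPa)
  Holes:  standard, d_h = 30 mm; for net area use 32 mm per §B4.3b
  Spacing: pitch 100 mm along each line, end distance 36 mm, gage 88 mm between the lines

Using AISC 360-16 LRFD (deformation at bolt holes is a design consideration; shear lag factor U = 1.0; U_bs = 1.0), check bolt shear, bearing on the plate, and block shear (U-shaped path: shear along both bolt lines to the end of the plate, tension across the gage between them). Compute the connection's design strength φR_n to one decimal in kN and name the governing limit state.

Bolt shear: A_b = π(27)²/4 = 572.56 mm². φR_n = 0.75 × 469 × 572.56 × 6 × 1 = 1208.4 kN.
Bearing (8 mm plate, F_u = 450 MPa): end bolts L_c = 36 − 30/2 = 21, R_n = min(1.2×21×8×450, 2.4×27×8×450) = 90.72 kN/bolt; interior L_c = 100 − 30 = 70, R_n = 233.28 kN/bolt. φR_n = 0.75 × (2×90.72 + 4×233.28) = 835.9 kN.
Block shear: shear path 2×[36+2×100] = 2×236 mm, A_gv = 3776, A_nv = 2×(236 − 2.5×32)×8 = 2496 mm²; tension across gage: (88 − 1×32)×8 = 448 mm². R_n = min(0.6×450×2496, 0.6×345×3776) + 1.0×450×448 = min(673.92, 781.63) + 201.6 = 875.52 kN. φR_n = 0.75 × 875.52 = 656.6 kN.
Governing: min(1208.4, 835.9, 656.6) = 656.6 kN → block shear.

656.6 kN (block shear governs)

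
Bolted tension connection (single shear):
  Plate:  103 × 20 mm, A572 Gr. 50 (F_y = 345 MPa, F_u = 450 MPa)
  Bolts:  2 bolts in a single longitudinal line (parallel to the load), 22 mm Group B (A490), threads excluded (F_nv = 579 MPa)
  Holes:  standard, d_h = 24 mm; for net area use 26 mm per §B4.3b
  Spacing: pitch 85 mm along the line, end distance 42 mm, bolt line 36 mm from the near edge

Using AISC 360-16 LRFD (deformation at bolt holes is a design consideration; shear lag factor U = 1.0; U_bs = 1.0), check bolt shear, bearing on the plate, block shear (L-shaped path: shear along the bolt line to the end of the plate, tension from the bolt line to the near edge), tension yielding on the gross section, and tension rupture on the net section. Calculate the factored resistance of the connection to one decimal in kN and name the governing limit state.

330.1 kN (bolt shear governs)

Bolt shear: A_b = π(22)²/4 = 380.13 mm². φR_n = 0.75 × 579 × 380.13 × 2 × 1 = 330.1 kN.
Bearing (20 mm plate, F_u = 450 MPa): end bolts L_c = 42 − 24/2 = 30, R_n = min(1.2×30×20×450, 2.4×22×20×450) = 324 kN/bolt; interior L_c = 85 − 24 = 61, R_n = 475.2 kN/bolt. φR_n = 0.75 × (1×324 + 1×475.2) = 599.4 kN.
Block shear: shear path 1×[42+1×85] = 1×127 mm, A_gv = 2540, A_nv = 1×(127 − 1.5×26)×20 = 1760 mm²; tension to near edge: (36 − 0.5×26)×20 = 460 mm². R_n = min(0.6×450×1760, 0.6×345×2540) + 1.0×450×460 = min(475.2, 525.78) + 207 = 682.2 kN. φR_n = 0.75 × 682.2 = 511.7 kN.
Tension yield (gross): A_g = 103×20 = 2060 mm². φR_n = 0.90 × 345 × 2060 = 639.6 kN.
Tension rupture (net): A_n = (103 − 1×26)×20 = 1540 mm² (U = 1.0, A_e = A_n). φR_n = 0.75 × 450 × 1540 = 519.8 kN.
Governing: min(330.1, 599.4, 511.7, 639.6, 519.8) = 330.1 kN → bolt shear.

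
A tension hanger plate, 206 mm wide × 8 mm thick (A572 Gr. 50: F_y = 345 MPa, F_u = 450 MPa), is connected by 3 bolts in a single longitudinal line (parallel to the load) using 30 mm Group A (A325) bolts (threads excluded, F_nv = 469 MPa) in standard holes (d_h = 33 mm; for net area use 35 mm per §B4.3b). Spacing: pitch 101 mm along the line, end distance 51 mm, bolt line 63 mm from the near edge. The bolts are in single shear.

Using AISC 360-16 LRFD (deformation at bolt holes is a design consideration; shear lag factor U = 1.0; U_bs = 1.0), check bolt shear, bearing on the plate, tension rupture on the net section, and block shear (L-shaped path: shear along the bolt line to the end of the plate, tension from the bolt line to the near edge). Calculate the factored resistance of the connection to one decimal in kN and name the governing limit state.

Bolt shear: A_b = π(30)²/4 = 706.86 mm². φR_n = 0.75 × 469 × 706.86 × 3 × 1 = 745.9 kN.
Bearing (8 mm plate, F_u = 450 MPa): end bolts L_c = 51 − 33/2 = 34.5, R_n = min(1.2×34.5×8×450, 2.4×30×8×450) = 149.04 kN/bolt; interior L_c = 101 − 33 = 68, R_n = 259.2 kN/bolt. φR_n = 0.75 × (1×149.04 + 2×259.2) = 500.6 kN.
Tension rupture (net): A_n = (206 − 1×35)×8 = 1368 mm² (U = 1.0, A_e = A_n). φR_n = 0.75 × 450 × 1368 = 461.7 kN.
Block shear: shear path 1×[51+2×101] = 1×253 mm, A_gv = 2024, A_nv = 1×(253 − 2.5×35)×8 = 1324 mm²; tension to near edge: (63 − 0.5×35)×8 = 364 mm². R_n = min(0.6×450×1324, 0.6×345×2024) + 1.0×450×364 = min(357.48, 418.97) + 163.8 = 521.28 kN. φR_n = 0.75 × 521.28 = 391.0 kN.
Governing: min(745.9, 500.6, 461.7, 391.0) = 391.0 kN → block shear.

391.0 kN (block shear governs)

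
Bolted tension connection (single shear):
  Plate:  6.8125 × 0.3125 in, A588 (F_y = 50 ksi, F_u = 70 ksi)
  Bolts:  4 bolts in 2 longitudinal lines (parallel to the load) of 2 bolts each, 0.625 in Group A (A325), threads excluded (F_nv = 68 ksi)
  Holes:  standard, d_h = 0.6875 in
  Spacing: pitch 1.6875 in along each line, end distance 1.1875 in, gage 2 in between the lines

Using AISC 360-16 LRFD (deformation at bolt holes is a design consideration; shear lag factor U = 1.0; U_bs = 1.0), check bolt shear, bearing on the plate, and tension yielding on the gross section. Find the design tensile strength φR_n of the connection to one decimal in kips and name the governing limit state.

62.6 kips (bolt shear governs)

Bolt shear: A_b = π(0.625)²/4 = 0.3068 in². φR_n = 0.75 × 68 × 0.3068 × 4 × 1 = 62.6 kips.
Bearing (0.3125 in plate, F_u = 70 ksi): end bolts L_c = 1.1875 − 0.6875/2 = 0.84375, R_n = min(1.2×0.84375×0.3125×70, 2.4×0.625×0.3125×70) = 22.148 kips/bolt; interior L_c = 1.6875 − 0.6875 = 1, R_n = 26.25 kips/bolt. φR_n = 0.75 × (2×22.148 + 2×26.25) = 72.6 kips.
Tension yield (gross): A_g = 6.8125×0.3125 = 2.1289 in². φR_n = 0.90 × 50 × 2.1289 = 95.8 kips.
Governing: min(62.6, 72.6, 95.8) = 62.6 kips → bolt shear.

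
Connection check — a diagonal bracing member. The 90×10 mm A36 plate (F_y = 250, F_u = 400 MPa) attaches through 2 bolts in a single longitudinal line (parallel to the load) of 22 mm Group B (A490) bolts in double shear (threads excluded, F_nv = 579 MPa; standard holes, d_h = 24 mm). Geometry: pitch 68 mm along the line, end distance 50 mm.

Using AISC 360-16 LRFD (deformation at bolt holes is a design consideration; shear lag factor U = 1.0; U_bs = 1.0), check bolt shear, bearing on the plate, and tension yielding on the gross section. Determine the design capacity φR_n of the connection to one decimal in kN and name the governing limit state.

202.5 kN (gross-section yield governs)

Bolt shear: A_b = π(22)²/4 = 380.13 mm². φR_n = 0.75 × 579 × 380.13 × 2 × 2 = 660.3 kN.
Bearing (10 mm plate, F_u = 400 MPa): end bolts L_c = 50 − 24/2 = 38, R_n = min(1.2×38×10×400, 2.4×22×10×400) = 182.4 kN/bolt; interior L_c = 68 − 24 = 44, R_n = 211.2 kN/bolt. φR_n = 0.75 × (1×182.4 + 1×211.2) = 295.2 kN.
Tension yield (gross): A_g = 90×10 = 900 mm². φR_n = 0.90 × 250 × 900 = 202.5 kN.
Governing: min(660.3, 295.2, 202.5) = 202.5 kN → gross-section yield.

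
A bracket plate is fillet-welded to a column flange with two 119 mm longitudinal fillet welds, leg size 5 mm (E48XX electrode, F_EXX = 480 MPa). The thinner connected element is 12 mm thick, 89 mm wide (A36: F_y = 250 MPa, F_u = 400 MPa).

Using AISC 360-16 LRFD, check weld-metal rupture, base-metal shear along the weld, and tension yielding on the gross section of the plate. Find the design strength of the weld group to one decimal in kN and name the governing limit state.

Weld metal: throat = 0.707×5 = 3.535 mm, L = 2×119 = 238 mm. φR_n = 0.75 × 0.6 × 480 × 3.535 × 238 = 181.7 kN.
Base metal shear (12 mm plate): yield φR_n = 1.0×0.6×250×12×238 = 428.4 kN; rupture φR_n = 0.75×0.6×400×12×238 = 514.1 kN; take 428.4 kN (yield).
Tension yield (gross): A_g = 89×12 = 1068 mm². φR_n = 0.90 × 250 × 1068 = 240.3 kN.
Governing: min(181.7, 428.4, 240.3) = 181.7 kN → weld metal.

181.7 kN (weld metal governs)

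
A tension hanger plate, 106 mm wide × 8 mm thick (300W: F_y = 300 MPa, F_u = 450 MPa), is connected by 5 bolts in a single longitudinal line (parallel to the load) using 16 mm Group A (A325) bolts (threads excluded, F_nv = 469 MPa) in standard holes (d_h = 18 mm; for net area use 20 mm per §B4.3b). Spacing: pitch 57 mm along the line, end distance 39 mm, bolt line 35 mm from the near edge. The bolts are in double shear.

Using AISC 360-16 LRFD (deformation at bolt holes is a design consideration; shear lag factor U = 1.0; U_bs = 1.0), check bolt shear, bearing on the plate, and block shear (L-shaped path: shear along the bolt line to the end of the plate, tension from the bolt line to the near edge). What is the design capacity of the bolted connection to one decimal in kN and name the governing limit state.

354.2 kN (block shear governs)

Bolt shear: A_b = π(16)²/4 = 201.06 mm². φR_n = 0.75 × 469 × 201.06 × 5 × 2 = 707.2 kN.
Bearing (8 mm plate, F_u = 450 MPa): end bolts L_c = 39 − 18/2 = 30, R_n = min(1.2×30×8×450, 2.4×16×8×450) = 129.6 kN/bolt; interior L_c = 57 − 18 = 39, R_n = 138.24 kN/bolt. φR_n = 0.75 × (1×129.6 + 4×138.24) = 511.9 kN.
Block shear: shear path 1×[39+4×57] = 1×267 mm, A_gv = 2136, A_nv = 1×(267 − 4.5×20)×8 = 1416 mm²; tension to near edge: (35 − 0.5×20)×8 = 200 mm². R_n = min(0.6×450×1416, 0.6×300×2136) + 1.0×450×200 = min(382.32, 384.48) + 90 = 472.32 kN. φR_n = 0.75 × 472.32 = 354.2 kN.
Governing: min(707.2, 511.9, 354.2) = 354.2 kN → block shear.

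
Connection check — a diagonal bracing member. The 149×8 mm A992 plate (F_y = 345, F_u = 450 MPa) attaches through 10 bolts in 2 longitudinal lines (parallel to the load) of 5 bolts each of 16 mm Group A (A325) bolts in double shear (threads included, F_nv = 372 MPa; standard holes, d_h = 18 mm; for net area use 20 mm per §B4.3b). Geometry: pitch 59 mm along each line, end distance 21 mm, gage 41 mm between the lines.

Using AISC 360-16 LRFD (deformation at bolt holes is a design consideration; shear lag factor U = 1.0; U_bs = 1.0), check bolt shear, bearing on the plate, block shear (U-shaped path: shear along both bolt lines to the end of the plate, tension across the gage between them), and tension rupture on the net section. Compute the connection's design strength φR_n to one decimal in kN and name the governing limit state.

294.3 kN (net-section rupture governs)

Bolt shear: A_b = π(16)²/4 = 201.06 mm². φR_n = 0.75 × 372 × 201.06 × 10 × 2 = 1121.9 kN.
Bearing (8 mm plate, F_u = 450 MPa): end bolts L_c = 21 − 18/2 = 12, R_n = min(1.2×12×8×450, 2.4×16×8×450) = 51.84 kN/bolt; interior L_c = 59 − 18 = 41, R_n = 138.24 kN/bolt. φR_n = 0.75 × (2×51.84 + 8×138.24) = 907.2 kN.
Block shear: shear path 2×[21+4×59] = 2×257 mm, A_gv = 4112, A_nv = 2×(257 − 4.5×20)×8 = 2672 mm²; tension across gage: (41 − 1×20)×8 = 168 mm². R_n = min(0.6×450×2672, 0.6×345×4112) + 1.0×450×168 = min(721.44, 851.18) + 75.6 = 797.04 kN. φR_n = 0.75 × 797.04 = 597.8 kN.
Tension rupture (net): A_n = (149 − 2×20)×8 = 872 mm² (U = 1.0, A_e = A_n). φR_n = 0.75 × 450 × 872 = 294.3 kN.
Governing: min(1121.9, 907.2, 597.8, 294.3) = 294.3 kN → net-section rupture.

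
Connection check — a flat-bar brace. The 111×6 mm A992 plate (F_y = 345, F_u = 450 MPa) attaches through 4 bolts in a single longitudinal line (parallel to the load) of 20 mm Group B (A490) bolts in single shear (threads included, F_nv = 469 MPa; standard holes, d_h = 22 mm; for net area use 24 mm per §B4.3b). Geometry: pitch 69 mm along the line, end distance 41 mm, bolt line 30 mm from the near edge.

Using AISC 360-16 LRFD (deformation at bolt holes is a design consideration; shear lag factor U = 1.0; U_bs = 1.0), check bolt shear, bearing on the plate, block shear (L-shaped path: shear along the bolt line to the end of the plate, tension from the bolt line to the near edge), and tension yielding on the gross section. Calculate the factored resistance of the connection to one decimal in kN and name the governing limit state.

Bolt shear: A_b = π(20)²/4 = 314.16 mm². φR_n = 0.75 × 469 × 314.16 × 4 × 1 = 442.0 kN.
Bearing (6 mm plate, F_u = 450 MPa): end bolts L_c = 41 − 22/2 = 30, R_n = min(1.2×30×6×450, 2.4×20×6×450) = 97.2 kN/bolt; interior L_c = 69 − 22 = 47, R_n = 129.6 kN/bolt. φR_n = 0.75 × (1×97.2 + 3×129.6) = 364.5 kN.
Block shear: shear path 1×[41+3×69] = 1×248 mm, A_gv = 1488, A_nv = 1×(248 − 3.5×24)×6 = 984 mm²; tension to near edge: (30 − 0.5×24)×6 = 108 mm². R_n = min(0.6×450×984, 0.6×345×1488) + 1.0×450×108 = min(265.68, 308.02) + 48.6 = 314.28 kN. φR_n = 0.75 × 314.28 = 235.7 kN.
Tension yield (gross): A_g = 111×6 = 666 mm². φR_n = 0.90 × 345 × 666 = 206.8 kN.
Governing: min(442.0, 364.5, 235.7, 206.8) = 206.8 kN → gross-section yield.

206.8 kN (gross-section yield governs)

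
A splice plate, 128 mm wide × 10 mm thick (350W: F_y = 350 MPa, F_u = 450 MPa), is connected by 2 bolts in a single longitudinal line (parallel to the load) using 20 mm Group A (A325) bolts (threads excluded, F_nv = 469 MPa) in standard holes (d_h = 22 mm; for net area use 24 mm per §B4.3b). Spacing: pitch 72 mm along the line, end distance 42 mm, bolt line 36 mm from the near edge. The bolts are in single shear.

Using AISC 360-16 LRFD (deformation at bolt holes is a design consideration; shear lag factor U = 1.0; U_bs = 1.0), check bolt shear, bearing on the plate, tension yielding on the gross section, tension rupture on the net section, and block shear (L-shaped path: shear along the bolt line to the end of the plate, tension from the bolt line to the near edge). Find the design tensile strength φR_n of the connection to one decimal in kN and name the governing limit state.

221.0 kN (bolt shear governs)

Bolt shear: A_b = π(20)²/4 = 314.16 mm². φR_n = 0.75 × 469 × 314.16 × 2 × 1 = 221.0 kN.
Bearing (10 mm plate, F_u = 450 MPa): end bolts L_c = 42 − 22/2 = 31, R_n = min(1.2×31×10×450, 2.4×20×10×450) = 167.4 kN/bolt; interior L_c = 72 − 22 = 50, R_n = 216 kN/bolt. φR_n = 0.75 × (1×167.4 + 1×216) = 287.6 kN.
Tension yield (gross): A_g = 128×10 = 1280 mm². φR_n = 0.90 × 350 × 1280 = 403.2 kN.
Tension rupture (net): A_n = (128 − 1×24)×10 = 1040 mm² (U = 1.0, A_e = A_n). φR_n = 0.75 × 450 × 1040 = 351.0 kN.
Block shear: shear path 1×[42+1×72] = 1×114 mm, A_gv = 1140, A_nv = 1×(114 − 1.5×24)×10 = 780 mm²; tension to near edge: (36 − 0.5×24)×10 = 240 mm². R_n = min(0.6×450×780, 0.6×350×1140) + 1.0×450×240 = min(210.6, 239.4) + 108 = 318.6 kN. φR_n = 0.75 × 318.6 = 239.0 kN.
Governing: min(221.0, 287.6, 403.2, 351.0, 239.0) = 221.0 kN → bolt shear.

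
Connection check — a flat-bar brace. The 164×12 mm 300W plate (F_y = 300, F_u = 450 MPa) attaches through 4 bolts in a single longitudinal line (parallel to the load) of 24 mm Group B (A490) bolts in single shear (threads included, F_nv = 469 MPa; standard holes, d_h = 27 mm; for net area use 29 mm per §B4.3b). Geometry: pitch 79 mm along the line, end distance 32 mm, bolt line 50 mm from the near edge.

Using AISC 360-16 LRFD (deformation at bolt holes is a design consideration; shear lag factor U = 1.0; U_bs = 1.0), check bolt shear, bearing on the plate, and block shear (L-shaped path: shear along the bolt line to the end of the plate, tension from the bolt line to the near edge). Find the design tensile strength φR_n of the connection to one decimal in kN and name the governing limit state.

550.8 kN (block shear governs)

Bolt shear: A_b = π(24)²/4 = 452.39 mm². φR_n = 0.75 × 469 × 452.39 × 4 × 1 = 636.5 kN.
Bearing (12 mm plate, F_u = 450 MPa): end bolts L_c = 32 − 27/2 = 18.5, R_n = min(1.2×18.5×12×450, 2.4×24×12×450) = 119.88 kN/bolt; interior L_c = 79 − 27 = 52, R_n = 311.04 kN/bolt. φR_n = 0.75 × (1×119.88 + 3×311.04) = 789.8 kN.
Block shear: shear path 1×[32+3×79] = 1×269 mm, A_gv = 3228, A_nv = 1×(269 − 3.5×29)×12 = 2010 mm²; tension to near edge: (50 − 0.5×29)×12 = 426 mm². R_n = min(0.6×450×2010, 0.6×300×3228) + 1.0×450×426 = min(542.7, 581.04) + 191.7 = 734.4 kN. φR_n = 0.75 × 734.4 = 550.8 kN.
Governing: min(636.5, 789.8, 550.8) = 550.8 kN → block shear.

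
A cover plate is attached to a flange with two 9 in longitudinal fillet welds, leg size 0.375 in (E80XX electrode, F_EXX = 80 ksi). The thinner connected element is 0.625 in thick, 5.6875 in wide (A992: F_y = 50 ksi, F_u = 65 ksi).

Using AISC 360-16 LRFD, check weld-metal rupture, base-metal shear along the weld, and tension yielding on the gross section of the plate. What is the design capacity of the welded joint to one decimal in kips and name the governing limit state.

160.0 kips (gross-section yield governs)

Weld metal: throat = 0.707×0.375 = 0.26513 in, L = 2×9 = 18 in. φR_n = 0.75 × 0.6 × 80 × 0.26513 × 18 = 171.8 kips.
Base metal shear (0.625 in plate): yield φR_n = 1.0×0.6×50×0.625×18 = 337.5 kips; rupture φR_n = 0.75×0.6×65×0.625×18 = 329.1 kips; take 329.1 kips (rupture).
Tension yield (gross): A_g = 5.6875×0.625 = 3.5547 in². φR_n = 0.90 × 50 × 3.5547 = 160.0 kips.
Governing: min(171.8, 329.1, 160.0) = 160.0 kips → gross-section yield.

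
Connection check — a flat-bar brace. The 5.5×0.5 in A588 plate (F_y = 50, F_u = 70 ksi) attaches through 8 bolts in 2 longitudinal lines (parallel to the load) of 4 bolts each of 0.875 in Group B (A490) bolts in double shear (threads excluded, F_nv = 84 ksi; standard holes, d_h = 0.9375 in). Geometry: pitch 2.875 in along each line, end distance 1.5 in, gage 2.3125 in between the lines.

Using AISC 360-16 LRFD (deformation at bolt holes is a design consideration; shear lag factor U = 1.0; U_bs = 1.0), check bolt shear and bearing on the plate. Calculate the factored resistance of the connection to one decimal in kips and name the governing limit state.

395.7 kips (bearing governs)

Bolt shear: A_b = π(0.875)²/4 = 0.60132 in². φR_n = 0.75 × 84 × 0.60132 × 8 × 2 = 606.1 kips.
Bearing (0.5 in plate, F_u = 70 ksi): end bolts L_c = 1.5 − 0.9375/2 = 1.03125, R_n = min(1.2×1.03125×0.5×70, 2.4×0.875×0.5×70) = 43.313 kips/bolt; interior L_c = 2.875 − 0.9375 = 1.9375, R_n = 73.5 kips/bolt. φR_n = 0.75 × (2×43.313 + 6×73.5) = 395.7 kips.
Governing: min(606.1, 395.7) = 395.7 kips → bearing.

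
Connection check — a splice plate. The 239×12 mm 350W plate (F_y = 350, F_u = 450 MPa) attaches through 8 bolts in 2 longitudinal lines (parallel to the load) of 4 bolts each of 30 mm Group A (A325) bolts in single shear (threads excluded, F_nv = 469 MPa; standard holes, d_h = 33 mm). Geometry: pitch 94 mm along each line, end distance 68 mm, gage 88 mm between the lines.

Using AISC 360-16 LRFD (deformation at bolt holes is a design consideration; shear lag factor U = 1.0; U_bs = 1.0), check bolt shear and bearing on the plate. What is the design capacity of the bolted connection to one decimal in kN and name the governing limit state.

1989.1 kN (bolt shear governs)

Bolt shear: A_b = π(30)²/4 = 706.86 mm². φR_n = 0.75 × 469 × 706.86 × 8 × 1 = 1989.1 kN.
Bearing (12 mm plate, F_u = 450 MPa): end bolts L_c = 68 − 33/2 = 51.5, R_n = min(1.2×51.5×12×450, 2.4×30×12×450) = 333.72 kN/bolt; interior L_c = 94 − 33 = 61, R_n = 388.8 kN/bolt. φR_n = 0.75 × (2×333.72 + 6×388.8) = 2250.2 kN.
Governing: min(1989.1, 2250.2) = 1989.1 kN → bolt shear.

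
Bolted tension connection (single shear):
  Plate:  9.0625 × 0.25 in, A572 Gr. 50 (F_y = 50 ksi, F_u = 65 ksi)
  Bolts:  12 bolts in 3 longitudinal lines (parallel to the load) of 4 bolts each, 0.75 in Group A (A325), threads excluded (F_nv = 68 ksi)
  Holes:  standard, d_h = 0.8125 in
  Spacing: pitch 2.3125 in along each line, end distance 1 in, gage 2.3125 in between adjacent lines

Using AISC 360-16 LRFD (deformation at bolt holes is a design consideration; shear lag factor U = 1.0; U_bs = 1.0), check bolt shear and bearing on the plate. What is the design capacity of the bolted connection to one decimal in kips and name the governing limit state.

Bolt shear: A_b = π(0.75)²/4 = 0.44179 in². φR_n = 0.75 × 68 × 0.44179 × 12 × 1 = 270.4 kips.
Bearing (0.25 in plate, F_u = 65 ksi): end bolts L_c = 1 − 0.8125/2 = 0.59375, R_n = min(1.2×0.59375×0.25×65, 2.4×0.75×0.25×65) = 11.578 kips/bolt; interior L_c = 2.3125 − 0.8125 = 1.5, R_n = 29.25 kips/bolt. φR_n = 0.75 × (3×11.578 + 9×29.25) = 223.5 kips.
Governing: min(270.4, 223.5) = 223.5 kips → bearing.

223.5 kips (bearing governs)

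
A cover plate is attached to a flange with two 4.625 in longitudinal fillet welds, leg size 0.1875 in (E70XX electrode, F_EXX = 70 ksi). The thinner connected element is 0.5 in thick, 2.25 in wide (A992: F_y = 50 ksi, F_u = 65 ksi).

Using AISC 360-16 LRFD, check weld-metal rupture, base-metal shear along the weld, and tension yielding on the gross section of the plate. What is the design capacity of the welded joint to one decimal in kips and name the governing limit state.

Weld metal: throat = 0.707×0.1875 = 0.13256 in, L = 2×4.625 = 9.25 in. φR_n = 0.75 × 0.6 × 70 × 0.13256 × 9.25 = 38.6 kips.
Base metal shear (0.5 in plate): yield φR_n = 1.0×0.6×50×0.5×9.25 = 138.8 kips; rupture φR_n = 0.75×0.6×65×0.5×9.25 = 135.3 kips; take 135.3 kips (rupture).
Tension yield (gross): A_g = 2.25×0.5 = 1.125 in². φR_n = 0.90 × 50 × 1.125 = 50.6 kips.
Governing: min(38.6, 135.3, 50.6) = 38.6 kips → weld metal.

38.6 kips (weld metal governs)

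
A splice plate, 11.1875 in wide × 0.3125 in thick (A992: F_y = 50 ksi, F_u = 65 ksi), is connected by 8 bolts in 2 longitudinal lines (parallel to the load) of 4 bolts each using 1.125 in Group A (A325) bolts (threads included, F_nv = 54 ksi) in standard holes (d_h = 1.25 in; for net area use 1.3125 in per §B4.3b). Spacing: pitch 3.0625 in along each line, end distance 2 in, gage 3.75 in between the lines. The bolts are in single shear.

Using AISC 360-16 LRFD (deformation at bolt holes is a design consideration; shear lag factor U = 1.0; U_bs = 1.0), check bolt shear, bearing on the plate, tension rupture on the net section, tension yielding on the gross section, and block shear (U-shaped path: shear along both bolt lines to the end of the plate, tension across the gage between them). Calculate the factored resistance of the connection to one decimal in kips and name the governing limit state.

130.4 kips (net-section rupture governs)

Bolt shear: A_b = π(1.125)²/4 = 0.99402 in². φR_n = 0.75 × 54 × 0.99402 × 8 × 1 = 322.1 kips.
Bearing (0.3125 in plate, F_u = 65 ksi): end bolts L_c = 2 − 1.25/2 = 1.375, R_n = min(1.2×1.375×0.3125×65, 2.4×1.125×0.3125×65) = 33.516 kips/bolt; interior L_c = 3.0625 − 1.25 = 1.8125, R_n = 44.18 kips/bolt. φR_n = 0.75 × (2×33.516 + 6×44.18) = 249.1 kips.
Tension rupture (net): A_n = (11.1875 − 2×1.3125)×0.3125 = 2.6758 in² (U = 1.0, A_e = A_n). φR_n = 0.75 × 65 × 2.6758 = 130.4 kips.
Tension yield (gross): A_g = 11.1875×0.3125 = 3.4961 in². φR_n = 0.90 × 50 × 3.4961 = 157.3 kips.
Block shear: shear path 2×[2+3×3.0625] = 2×11.1875 in, A_gv = 6.9922, A_nv = 2×(11.1875 − 3.5×1.3125)×0.3125 = 4.1211 in²; tension across gage: (3.75 − 1×1.3125)×0.3125 = 0.76172 in². R_n = min(0.6×65×4.1211, 0.6×50×6.9922) + 1.0×65×0.76172 = min(160.72, 209.77) + 49.512 = 210.23 kips. φR_n = 0.75 × 210.23 = 157.7 kips.
Governing: min(322.1, 249.1, 130.4, 157.3, 157.7) = 130.4 kips → net-section rupture.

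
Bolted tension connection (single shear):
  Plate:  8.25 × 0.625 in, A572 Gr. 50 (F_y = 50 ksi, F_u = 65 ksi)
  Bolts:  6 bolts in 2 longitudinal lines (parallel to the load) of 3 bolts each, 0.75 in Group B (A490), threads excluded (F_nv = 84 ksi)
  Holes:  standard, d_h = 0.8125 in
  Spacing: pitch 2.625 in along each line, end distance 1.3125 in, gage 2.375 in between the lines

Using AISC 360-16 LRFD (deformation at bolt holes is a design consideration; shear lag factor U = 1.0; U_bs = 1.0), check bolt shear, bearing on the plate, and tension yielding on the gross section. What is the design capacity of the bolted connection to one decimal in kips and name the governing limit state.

167.0 kips (bolt shear governs)

Bolt shear: A_b = π(0.75)²/4 = 0.44179 in². φR_n = 0.75 × 84 × 0.44179 × 6 × 1 = 167.0 kips.
Bearing (0.625 in plate, F_u = 65 ksi): end bolts L_c = 1.3125 − 0.8125/2 = 0.90625, R_n = min(1.2×0.90625×0.625×65, 2.4×0.75×0.625×65) = 44.18 kips/bolt; interior L_c = 2.625 − 0.8125 = 1.8125, R_n = 73.125 kips/bolt. φR_n = 0.75 × (2×44.18 + 4×73.125) = 285.6 kips.
Tension yield (gross): A_g = 8.25×0.625 = 5.1563 in². φR_n = 0.90 × 50 × 5.1563 = 232.0 kips.
Governing: min(167.0, 285.6, 232.0) = 167.0 kips → bolt shear.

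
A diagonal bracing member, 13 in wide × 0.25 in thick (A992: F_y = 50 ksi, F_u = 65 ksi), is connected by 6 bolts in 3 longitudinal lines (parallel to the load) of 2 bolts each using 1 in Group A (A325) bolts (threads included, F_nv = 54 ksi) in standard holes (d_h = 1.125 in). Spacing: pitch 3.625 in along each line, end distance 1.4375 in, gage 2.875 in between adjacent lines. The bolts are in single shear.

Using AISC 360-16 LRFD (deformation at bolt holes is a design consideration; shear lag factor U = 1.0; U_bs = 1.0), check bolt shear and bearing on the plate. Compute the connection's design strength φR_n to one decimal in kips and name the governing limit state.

126.1 kips (bearing governs)

Bolt shear: A_b = π(1)²/4 = 0.7854 in². φR_n = 0.75 × 54 × 0.7854 × 6 × 1 = 190.9 kips.
Bearing (0.25 in plate, F_u = 65 ksi): end bolts L_c = 1.4375 − 1.125/2 = 0.875, R_n = min(1.2×0.875×0.25×65, 2.4×1×0.25×65) = 17.063 kips/bolt; interior L_c = 3.625 − 1.125 = 2.5, R_n = 39 kips/bolt. φR_n = 0.75 × (3×17.063 + 3×39) = 126.1 kips.
Governing: min(190.9, 126.1) = 126.1 kips → bearing.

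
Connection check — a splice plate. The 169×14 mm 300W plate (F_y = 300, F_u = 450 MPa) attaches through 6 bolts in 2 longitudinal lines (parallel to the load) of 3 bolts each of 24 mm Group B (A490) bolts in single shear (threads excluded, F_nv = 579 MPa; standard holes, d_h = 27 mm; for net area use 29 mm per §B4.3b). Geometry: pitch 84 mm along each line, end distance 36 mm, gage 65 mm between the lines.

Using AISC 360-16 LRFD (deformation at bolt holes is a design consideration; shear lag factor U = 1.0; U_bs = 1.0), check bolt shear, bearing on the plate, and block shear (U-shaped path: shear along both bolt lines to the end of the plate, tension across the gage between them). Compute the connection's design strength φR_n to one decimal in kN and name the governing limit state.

Bolt shear: A_b = π(24)²/4 = 452.39 mm². φR_n = 0.75 × 579 × 452.39 × 6 × 1 = 1178.7 kN.
Bearing (14 mm plate, F_u = 450 MPa): end bolts L_c = 36 − 27/2 = 22.5, R_n = min(1.2×22.5×14×450, 2.4×24×14×450) = 170.1 kN/bolt; interior L_c = 84 − 27 = 57, R_n = 362.88 kN/bolt. φR_n = 0.75 × (2×170.1 + 4×362.88) = 1343.8 kN.
Block shear: shear path 2×[36+2×84] = 2×204 mm, A_gv = 5712, A_nv = 2×(204 − 2.5×29)×14 = 3682 mm²; tension across gage: (65 − 1×29)×14 = 504 mm². R_n = min(0.6×450×3682, 0.6×300×5712) + 1.0×450×504 = min(994.14, 1028.2) + 226.8 = 1220.9 kN. φR_n = 0.75 × 1220.9 = 915.7 kN.
Governing: min(1178.7, 1343.8, 915.7) = 915.7 kN → block shear.

915.7 kN (block shear governs)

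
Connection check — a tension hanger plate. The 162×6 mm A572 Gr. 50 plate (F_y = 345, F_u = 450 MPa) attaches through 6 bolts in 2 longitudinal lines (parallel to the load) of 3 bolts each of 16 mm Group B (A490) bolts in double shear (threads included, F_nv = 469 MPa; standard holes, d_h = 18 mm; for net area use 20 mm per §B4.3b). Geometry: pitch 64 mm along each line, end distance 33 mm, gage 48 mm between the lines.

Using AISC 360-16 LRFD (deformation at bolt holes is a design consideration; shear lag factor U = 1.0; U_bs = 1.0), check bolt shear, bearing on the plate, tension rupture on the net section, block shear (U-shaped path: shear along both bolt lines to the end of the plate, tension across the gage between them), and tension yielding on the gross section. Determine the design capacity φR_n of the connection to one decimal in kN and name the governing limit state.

Bolt shear: A_b = π(16)²/4 = 201.06 mm². φR_n = 0.75 × 469 × 201.06 × 6 × 2 = 848.7 kN.
Bearing (6 mm plate, F_u = 450 MPa): end bolts L_c = 33 − 18/2 = 24, R_n = min(1.2×24×6×450, 2.4×16×6×450) = 77.76 kN/bolt; interior L_c = 64 − 18 = 46, R_n = 103.68 kN/bolt. φR_n = 0.75 × (2×77.76 + 4×103.68) = 427.7 kN.
Tension rupture (net): A_n = (162 − 2×20)×6 = 732 mm² (U = 1.0, A_e = A_n). φR_n = 0.75 × 450 × 732 = 247.1 kN.
Block shear: shear path 2×[33+2×64] = 2×161 mm, A_gv = 1932, A_nv = 2×(161 − 2.5×20)×6 = 1332 mm²; tension across gage: (48 − 1×20)×6 = 168 mm². R_n = min(0.6×450×1332, 0.6×345×1932) + 1.0×450×168 = min(359.64, 399.92) + 75.6 = 435.24 kN. φR_n = 0.75 × 435.24 = 326.4 kN.
Tension yield (gross): A_g = 162×6 = 972 mm². φR_n = 0.90 × 345 × 972 = 301.8 kN.
Governing: min(848.7, 427.7, 247.1, 326.4, 301.8) = 247.1 kN → net-section rupture.

247.1 kN (net-section rupture governs)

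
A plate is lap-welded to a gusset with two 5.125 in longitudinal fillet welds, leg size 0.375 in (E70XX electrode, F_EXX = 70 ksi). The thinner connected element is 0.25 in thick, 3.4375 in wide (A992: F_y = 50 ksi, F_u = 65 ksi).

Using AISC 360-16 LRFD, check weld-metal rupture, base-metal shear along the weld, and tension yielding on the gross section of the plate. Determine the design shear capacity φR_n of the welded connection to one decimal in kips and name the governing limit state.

38.7 kips (gross-section yield governs)

Weld metal: throat = 0.707×0.375 = 0.26513 in, L = 2×5.125 = 10.25 in. φR_n = 0.75 × 0.6 × 70 × 0.26513 × 10.25 = 85.6 kips.
Base metal shear (0.25 in plate): yield φR_n = 1.0×0.6×50×0.25×10.25 = 76.9 kips; rupture φR_n = 0.75×0.6×65×0.25×10.25 = 75.0 kips; take 75.0 kips (rupture).
Tension yield (gross): A_g = 3.4375×0.25 = 0.85938 in². φR_n = 0.90 × 50 × 0.85938 = 38.7 kips.
Governing: min(85.6, 75.0, 38.7) = 38.7 kips → gross-section yield.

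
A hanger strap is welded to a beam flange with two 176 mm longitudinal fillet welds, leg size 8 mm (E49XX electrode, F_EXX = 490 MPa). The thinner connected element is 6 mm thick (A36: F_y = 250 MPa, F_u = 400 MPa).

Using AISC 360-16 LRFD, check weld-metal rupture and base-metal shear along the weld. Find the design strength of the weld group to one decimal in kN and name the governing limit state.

316.8 kN (base-metal shear governs)

Weld metal: throat = 0.707×8 = 5.656 mm, L = 2×176 = 352 mm. φR_n = 0.75 × 0.6 × 490 × 5.656 × 352 = 439.0 kN.
Base metal shear (6 mm plate): yield φR_n = 1.0×0.6×250×6×352 = 316.8 kN; rupture φR_n = 0.75×0.6×400×6×352 = 380.2 kN; take 316.8 kN (yield).
Governing: min(439.0, 316.8) = 316.8 kN → base-metal shear.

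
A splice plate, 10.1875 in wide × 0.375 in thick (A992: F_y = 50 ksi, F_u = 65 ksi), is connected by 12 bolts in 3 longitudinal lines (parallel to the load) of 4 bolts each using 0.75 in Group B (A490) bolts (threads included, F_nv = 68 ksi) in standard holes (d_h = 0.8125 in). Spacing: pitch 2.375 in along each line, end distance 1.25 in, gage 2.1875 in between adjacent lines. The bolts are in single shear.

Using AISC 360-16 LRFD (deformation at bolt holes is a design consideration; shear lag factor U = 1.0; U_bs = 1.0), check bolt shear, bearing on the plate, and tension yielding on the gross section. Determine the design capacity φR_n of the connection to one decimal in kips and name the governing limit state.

171.9 kips (gross-section yield governs)

Bolt shear: A_b = π(0.75)²/4 = 0.44179 in². φR_n = 0.75 × 68 × 0.44179 × 12 × 1 = 270.4 kips.
Bearing (0.375 in plate, F_u = 65 ksi): end bolts L_c = 1.25 − 0.8125/2 = 0.84375, R_n = min(1.2×0.84375×0.375×65, 2.4×0.75×0.375×65) = 24.68 kips/bolt; interior L_c = 2.375 − 0.8125 = 1.5625, R_n = 43.875 kips/bolt. φR_n = 0.75 × (3×24.68 + 9×43.875) = 351.7 kips.
Tension yield (gross): A_g = 10.1875×0.375 = 3.8203 in². φR_n = 0.90 × 50 × 3.8203 = 171.9 kips.
Governing: min(270.4, 351.7, 171.9) = 171.9 kips → gross-section yield.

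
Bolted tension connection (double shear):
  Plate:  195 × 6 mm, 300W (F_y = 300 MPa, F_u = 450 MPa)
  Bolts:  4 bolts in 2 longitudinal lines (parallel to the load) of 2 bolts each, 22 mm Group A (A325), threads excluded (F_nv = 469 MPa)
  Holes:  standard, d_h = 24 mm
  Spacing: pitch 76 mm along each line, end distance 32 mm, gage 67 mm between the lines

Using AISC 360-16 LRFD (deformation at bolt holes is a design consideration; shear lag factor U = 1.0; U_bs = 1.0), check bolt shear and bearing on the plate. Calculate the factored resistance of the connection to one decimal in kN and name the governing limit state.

Bolt shear: A_b = π(22)²/4 = 380.13 mm². φR_n = 0.75 × 469 × 380.13 × 4 × 2 = 1069.7 kN.
Bearing (6 mm plate, F_u = 450 MPa): end bolts L_c = 32 − 24/2 = 20, R_n = min(1.2×20×6×450, 2.4×22×6×450) = 64.8 kN/bolt; interior L_c = 76 − 24 = 52, R_n = 142.56 kN/bolt. φR_n = 0.75 × (2×64.8 + 2×142.56) = 311.0 kN.
Governing: min(1069.7, 311.0) = 311.0 kN → bearing.

311.0 kN (bearing governs)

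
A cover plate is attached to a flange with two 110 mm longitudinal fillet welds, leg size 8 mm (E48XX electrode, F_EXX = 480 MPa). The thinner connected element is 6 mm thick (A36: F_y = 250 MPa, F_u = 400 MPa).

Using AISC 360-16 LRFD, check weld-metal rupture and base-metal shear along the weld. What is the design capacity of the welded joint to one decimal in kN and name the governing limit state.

Weld metal: throat = 0.707×8 = 5.656 mm, L = 2×110 = 220 mm. φR_n = 0.75 × 0.6 × 480 × 5.656 × 220 = 268.8 kN.
Base metal shear (6 mm plate): yield φR_n = 1.0×0.6×250×6×220 = 198.0 kN; rupture φR_n = 0.75×0.6×400×6×220 = 237.6 kN; take 198.0 kN (yield).
Governing: min(268.8, 198.0) = 198.0 kN → base-metal shear.

198.0 kN (base-metal shear governs)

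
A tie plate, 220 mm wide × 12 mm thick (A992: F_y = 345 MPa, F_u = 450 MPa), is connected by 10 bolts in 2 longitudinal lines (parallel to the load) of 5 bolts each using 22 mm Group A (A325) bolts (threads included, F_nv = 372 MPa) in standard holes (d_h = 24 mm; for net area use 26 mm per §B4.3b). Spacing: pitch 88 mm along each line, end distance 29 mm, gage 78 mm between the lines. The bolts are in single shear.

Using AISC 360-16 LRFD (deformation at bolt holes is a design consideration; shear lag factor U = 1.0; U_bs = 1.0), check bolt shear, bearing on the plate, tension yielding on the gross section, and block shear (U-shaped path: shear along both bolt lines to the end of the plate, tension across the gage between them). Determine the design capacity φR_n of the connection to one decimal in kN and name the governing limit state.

819.7 kN (gross-section yield governs)

Bolt shear: A_b = π(22)²/4 = 380.13 mm². φR_n = 0.75 × 372 × 380.13 × 10 × 1 = 1060.6 kN.
Bearing (12 mm plate, F_u = 450 MPa): end bolts L_c = 29 − 24/2 = 17, R_n = min(1.2×17×12×450, 2.4×22×12×450) = 110.16 kN/bolt; interior L_c = 88 − 24 = 64, R_n = 285.12 kN/bolt. φR_n = 0.75 × (2×110.16 + 8×285.12) = 1876.0 kN.
Tension yield (gross): A_g = 220×12 = 2640 mm². φR_n = 0.90 × 345 × 2640 = 819.7 kN.
Block shear: shear path 2×[29+4×88] = 2×381 mm, A_gv = 9144, A_nv = 2×(381 − 4.5×26)×12 = 6336 mm²; tension across gage: (78 − 1×26)×12 = 624 mm². R_n = min(0.6×450×6336, 0.6×345×9144) + 1.0×450×624 = min(1710.7, 1892.8) + 280.8 = 1991.5 kN. φR_n = 0.75 × 1991.5 = 1493.6 kN.
Governing: min(1060.6, 1876.0, 819.7, 1493.6) = 819.7 kN → gross-section yield.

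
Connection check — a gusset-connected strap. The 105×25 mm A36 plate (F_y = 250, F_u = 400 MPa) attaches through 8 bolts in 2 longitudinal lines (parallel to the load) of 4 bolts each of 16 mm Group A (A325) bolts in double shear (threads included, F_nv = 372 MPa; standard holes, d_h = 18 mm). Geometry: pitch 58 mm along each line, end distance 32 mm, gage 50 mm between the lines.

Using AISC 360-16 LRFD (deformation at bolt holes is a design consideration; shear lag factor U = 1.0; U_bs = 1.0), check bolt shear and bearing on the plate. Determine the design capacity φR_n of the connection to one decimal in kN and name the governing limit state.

897.5 kN (bolt shear governs)

Bolt shear: A_b = π(16)²/4 = 201.06 mm². φR_n = 0.75 × 372 × 201.06 × 8 × 2 = 897.5 kN.
Bearing (25 mm plate, F_u = 400 MPa): end bolts L_c = 32 − 18/2 = 23, R_n = min(1.2×23×25×400, 2.4×16×25×400) = 276 kN/bolt; interior L_c = 58 − 18 = 40, R_n = 384 kN/bolt. φR_n = 0.75 × (2×276 + 6×384) = 2142.0 kN.
Governing: min(897.5, 2142.0) = 897.5 kN → bolt shear.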